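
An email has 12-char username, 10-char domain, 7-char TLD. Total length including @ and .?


An email address has format: username@domain.tld
Username length: 12
'@' character: 1
Domain length: 10
'.' character: 1
TLD length: 7
Total = 12 + 1 + 10 + 1 + 7 = 31

31


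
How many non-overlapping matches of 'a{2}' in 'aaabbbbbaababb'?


Pattern 'a{2}' matches exactly 2 consecutive a's (greedy, non-overlapping).
String: 'aaabbbbbaababb'
Scanning for runs of a's:
  Run at pos 0: 'aaa' (length 3) -> 1 match(es)
  Run at pos 8: 'aa' (length 2) -> 1 match(es)
  Run at pos 11: 'a' (length 1) -> 0 match(es)
Matches found: ['aa', 'aa']
Total: 2

2


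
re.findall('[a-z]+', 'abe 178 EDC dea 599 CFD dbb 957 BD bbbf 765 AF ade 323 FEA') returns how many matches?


Pattern '[a-z]+' finds one or more lowercase letters.
Text: 'abe 178 EDC dea 599 CFD dbb 957 BD bbbf 765 AF ade 323 FEA'
Scanning for matches:
  Match 1: 'abe'
  Match 2: 'dea'
  Match 3: 'dbb'
  Match 4: 'bbbf'
  Match 5: 'ade'
Total matches: 5

5


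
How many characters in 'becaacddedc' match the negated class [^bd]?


Negated class [^bd] matches any char NOT in {b, d}
Scanning 'becaacddedc':
  pos 0: 'b' -> no (excluded)
  pos 1: 'e' -> MATCH
  pos 2: 'c' -> MATCH
  pos 3: 'a' -> MATCH
  pos 4: 'a' -> MATCH
  pos 5: 'c' -> MATCH
  pos 6: 'd' -> no (excluded)
  pos 7: 'd' -> no (excluded)
  pos 8: 'e' -> MATCH
  pos 9: 'd' -> no (excluded)
  pos 10: 'c' -> MATCH
Total matches: 7

7


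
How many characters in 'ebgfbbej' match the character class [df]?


Character class [df] matches any of: {d, f}
Scanning string 'ebgfbbej' character by character:
  pos 0: 'e' -> no
  pos 1: 'b' -> no
  pos 2: 'g' -> no
  pos 3: 'f' -> MATCH
  pos 4: 'b' -> no
  pos 5: 'b' -> no
  pos 6: 'e' -> no
  pos 7: 'j' -> no
Total matches: 1

1


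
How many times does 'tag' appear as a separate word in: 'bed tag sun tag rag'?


Scanning each word for exact match 'tag':
  Word 1: 'bed' -> no
  Word 2: 'tag' -> MATCH
  Word 3: 'sun' -> no
  Word 4: 'tag' -> MATCH
  Word 5: 'rag' -> no
Total matches: 2

2


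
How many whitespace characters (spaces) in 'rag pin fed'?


\s matches whitespace characters (spaces, tabs, etc.).
Text: 'rag pin fed'
This text has 3 words separated by spaces.
Number of spaces = number of words - 1 = 3 - 1 = 2

2


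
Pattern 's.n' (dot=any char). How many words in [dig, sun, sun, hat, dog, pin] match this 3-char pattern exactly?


Pattern 's.n' means: starts with 's', any single char, ends with 'n'.
Checking each word (must be exactly 3 chars):
  'dig' (len=3): no
  'sun' (len=3): MATCH
  'sun' (len=3): MATCH
  'hat' (len=3): no
  'dog' (len=3): no
  'pin' (len=3): no
Matching words: ['sun', 'sun']
Total: 2

2


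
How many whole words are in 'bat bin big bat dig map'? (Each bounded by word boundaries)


Word boundaries (\b) mark the start/end of each word.
Text: 'bat bin big bat dig map'
Splitting by whitespace:
  Word 1: 'bat'
  Word 2: 'bin'
  Word 3: 'big'
  Word 4: 'bat'
  Word 5: 'dig'
  Word 6: 'map'
Total whole words: 6

6


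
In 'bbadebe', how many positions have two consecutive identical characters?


Looking for consecutive identical characters in 'bbadebe':
  pos 0-1: 'b' vs 'b' -> MATCH ('bb')
  pos 1-2: 'b' vs 'a' -> different
  pos 2-3: 'a' vs 'd' -> different
  pos 3-4: 'd' vs 'e' -> different
  pos 4-5: 'e' vs 'b' -> different
  pos 5-6: 'b' vs 'e' -> different
Consecutive identical pairs: ['bb']
Count: 1

1


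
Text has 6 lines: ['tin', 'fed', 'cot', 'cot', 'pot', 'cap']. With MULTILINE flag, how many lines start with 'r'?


With MULTILINE flag, ^ matches the start of each line.
Lines: ['tin', 'fed', 'cot', 'cot', 'pot', 'cap']
Checking which lines start with 'r':
  Line 1: 'tin' -> no
  Line 2: 'fed' -> no
  Line 3: 'cot' -> no
  Line 4: 'cot' -> no
  Line 5: 'pot' -> no
  Line 6: 'cap' -> no
Matching lines: []
Count: 0

0


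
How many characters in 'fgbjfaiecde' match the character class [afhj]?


Character class [afhj] matches any of: {a, f, h, j}
Scanning string 'fgbjfaiecde' character by character:
  pos 0: 'f' -> MATCH
  pos 1: 'g' -> no
  pos 2: 'b' -> no
  pos 3: 'j' -> MATCH
  pos 4: 'f' -> MATCH
  pos 5: 'a' -> MATCH
  pos 6: 'i' -> no
  pos 7: 'e' -> no
  pos 8: 'c' -> no
  pos 9: 'd' -> no
  pos 10: 'e' -> no
Total matches: 4

4


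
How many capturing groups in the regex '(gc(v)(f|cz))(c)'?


To count capturing groups, count each '(' that starts a group.
Pattern: '(gc(v)(f|cz))(c)'
Walking through the pattern:
  Position 0: '(' -> group #1
  Position 3: '(' -> group #2
  Position 6: '(' -> group #3
  Position 13: '(' -> group #4
Total capturing groups: 4

4


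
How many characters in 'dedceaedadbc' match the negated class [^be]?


Negated class [^be] matches any char NOT in {b, e}
Scanning 'dedceaedadbc':
  pos 0: 'd' -> MATCH
  pos 1: 'e' -> no (excluded)
  pos 2: 'd' -> MATCH
  pos 3: 'c' -> MATCH
  pos 4: 'e' -> no (excluded)
  pos 5: 'a' -> MATCH
  pos 6: 'e' -> no (excluded)
  pos 7: 'd' -> MATCH
  pos 8: 'a' -> MATCH
  pos 9: 'd' -> MATCH
  pos 10: 'b' -> no (excluded)
  pos 11: 'c' -> MATCH
Total matches: 8

8


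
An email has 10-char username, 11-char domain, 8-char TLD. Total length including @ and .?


An email address has format: username@domain.tld
Username length: 10
'@' character: 1
Domain length: 11
'.' character: 1
TLD length: 8
Total = 10 + 1 + 11 + 1 + 8 = 31

31


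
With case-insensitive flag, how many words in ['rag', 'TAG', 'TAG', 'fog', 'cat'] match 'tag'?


Case-insensitive matching: compare each word's lowercase form to 'tag'.
  'rag' -> lower='rag' -> no
  'TAG' -> lower='tag' -> MATCH
  'TAG' -> lower='tag' -> MATCH
  'fog' -> lower='fog' -> no
  'cat' -> lower='cat' -> no
Matches: ['TAG', 'TAG']
Count: 2

2


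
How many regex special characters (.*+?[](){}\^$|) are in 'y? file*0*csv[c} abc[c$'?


Regex special characters are: . * + ? [ ] ( ) { } \ ^ $ |
Scanning 'y? file*0*csv[c} abc[c$':
  pos 1: '?' -> SPECIAL
  pos 7: '*' -> SPECIAL
  pos 9: '*' -> SPECIAL
  pos 13: '[' -> SPECIAL
  pos 15: '}' -> SPECIAL
  pos 20: '[' -> SPECIAL
  pos 22: '$' -> SPECIAL
Special chars found: ['?', '*', '*', '[', '}', '[', '$']
Total: 7

7


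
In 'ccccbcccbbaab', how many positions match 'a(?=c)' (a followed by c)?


Lookahead 'a(?=c)' matches 'a' only when followed by 'c'.
String: 'ccccbcccbbaab'
Checking each position where char is 'a':
  pos 10: 'a' -> no (next='a')
  pos 11: 'a' -> no (next='b')
Matching positions: []
Count: 0

0


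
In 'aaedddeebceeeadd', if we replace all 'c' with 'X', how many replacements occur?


re.sub('c', 'X', text) replaces every occurrence of 'c' with 'X'.
Text: 'aaedddeebceeeadd'
Scanning for 'c':
  pos 9: 'c' -> replacement #1
Total replacements: 1

1


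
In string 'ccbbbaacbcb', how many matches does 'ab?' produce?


Pattern 'ab?' matches 'a' optionally followed by 'b'.
String: 'ccbbbaacbcb'
Scanning left to right for 'a' then checking next char:
  Match 1: 'a' (a not followed by b)
  Match 2: 'a' (a not followed by b)
Total matches: 2

2


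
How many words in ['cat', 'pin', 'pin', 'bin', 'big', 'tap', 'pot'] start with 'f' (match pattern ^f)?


Pattern ^f anchors to start of word. Check which words begin with 'f':
  'cat' -> no
  'pin' -> no
  'pin' -> no
  'bin' -> no
  'big' -> no
  'tap' -> no
  'pot' -> no
Matching words: []
Count: 0

0


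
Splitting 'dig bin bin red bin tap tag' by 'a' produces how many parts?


Splitting by 'a' breaks the string at each occurrence of the separator.
Text: 'dig bin bin red bin tap tag'
Parts after split:
  Part 1: 'dig bin bin red bin t'
  Part 2: 'p t'
  Part 3: 'g'
Total parts: 3

3


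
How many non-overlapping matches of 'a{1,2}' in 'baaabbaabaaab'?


Pattern 'a{1,2}' matches between 1 and 2 consecutive a's (greedy).
String: 'baaabbaabaaab'
Finding runs of a's and applying greedy matching:
  Run at pos 1: 'aaa' (length 3)
  Run at pos 6: 'aa' (length 2)
  Run at pos 9: 'aaa' (length 3)
Matches: ['aa', 'a', 'aa', 'aa', 'a']
Count: 5

5


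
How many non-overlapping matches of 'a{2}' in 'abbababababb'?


Pattern 'a{2}' matches exactly 2 consecutive a's (greedy, non-overlapping).
String: 'abbababababb'
Scanning for runs of a's:
  Run at pos 0: 'a' (length 1) -> 0 match(es)
  Run at pos 3: 'a' (length 1) -> 0 match(es)
  Run at pos 5: 'a' (length 1) -> 0 match(es)
  Run at pos 7: 'a' (length 1) -> 0 match(es)
  Run at pos 9: 'a' (length 1) -> 0 match(es)
Matches found: []
Total: 0

0


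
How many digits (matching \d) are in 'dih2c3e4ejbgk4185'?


\d matches any digit 0-9.
Scanning 'dih2c3e4ejbgk4185':
  pos 3: '2' -> DIGIT
  pos 5: '3' -> DIGIT
  pos 7: '4' -> DIGIT
  pos 13: '4' -> DIGIT
  pos 14: '1' -> DIGIT
  pos 15: '8' -> DIGIT
  pos 16: '5' -> DIGIT
Digits found: ['2', '3', '4', '4', '1', '8', '5']
Total: 7

7


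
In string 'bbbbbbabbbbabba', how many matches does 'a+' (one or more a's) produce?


Pattern 'a+' matches one or more consecutive a's.
String: 'bbbbbbabbbbabba'
Scanning for runs of a:
  Match 1: 'a' (length 1)
  Match 2: 'a' (length 1)
  Match 3: 'a' (length 1)
Total matches: 3

3


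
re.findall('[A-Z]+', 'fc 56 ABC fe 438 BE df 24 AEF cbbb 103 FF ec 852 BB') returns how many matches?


Pattern '[A-Z]+' finds one or more uppercase letters.
Text: 'fc 56 ABC fe 438 BE df 24 AEF cbbb 103 FF ec 852 BB'
Scanning for matches:
  Match 1: 'ABC'
  Match 2: 'BE'
  Match 3: 'AEF'
  Match 4: 'FF'
  Match 5: 'BB'
Total matches: 5

5


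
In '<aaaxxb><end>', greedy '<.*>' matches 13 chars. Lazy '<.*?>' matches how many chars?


Greedy '<.*>' tries to match as MUCH as possible.
Lazy '<.*?>' tries to match as LITTLE as possible.

String: '<aaaxxb><end>'
Greedy '<.*>' starts at first '<' and extends to the LAST '>': '<aaaxxb><end>' (13 chars)
Lazy '<.*?>' starts at first '<' and stops at the FIRST '>': '<aaaxxb>' (8 chars)

8


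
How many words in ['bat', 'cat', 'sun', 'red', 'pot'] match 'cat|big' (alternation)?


Alternation 'cat|big' matches either 'cat' or 'big'.
Checking each word:
  'bat' -> no
  'cat' -> MATCH
  'sun' -> no
  'red' -> no
  'pot' -> no
Matches: ['cat']
Count: 1

1


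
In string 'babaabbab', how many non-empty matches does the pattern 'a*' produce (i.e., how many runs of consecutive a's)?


Pattern 'a*' matches zero or more a's. We want non-empty runs of consecutive a's.
String: 'babaabbab'
Walking through the string to find runs of a's:
  Run 1: positions 1-1 -> 'a'
  Run 2: positions 3-4 -> 'aa'
  Run 3: positions 7-7 -> 'a'
Non-empty runs found: ['a', 'aa', 'a']
Count: 3

3


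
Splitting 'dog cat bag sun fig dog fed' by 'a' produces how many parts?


Splitting by 'a' breaks the string at each occurrence of the separator.
Text: 'dog cat bag sun fig dog fed'
Parts after split:
  Part 1: 'dog c'
  Part 2: 't b'
  Part 3: 'g sun fig dog fed'
Total parts: 3

3


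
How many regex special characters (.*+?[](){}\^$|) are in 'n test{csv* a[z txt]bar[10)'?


Regex special characters are: . * + ? [ ] ( ) { } \ ^ $ |
Scanning 'n test{csv* a[z txt]bar[10)':
  pos 6: '{' -> SPECIAL
  pos 10: '*' -> SPECIAL
  pos 13: '[' -> SPECIAL
  pos 19: ']' -> SPECIAL
  pos 23: '[' -> SPECIAL
  pos 26: ')' -> SPECIAL
Special chars found: ['{', '*', '[', ']', '[', ')']
Total: 6

6


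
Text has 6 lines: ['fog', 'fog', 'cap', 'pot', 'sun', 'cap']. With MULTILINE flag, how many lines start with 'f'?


With MULTILINE flag, ^ matches the start of each line.
Lines: ['fog', 'fog', 'cap', 'pot', 'sun', 'cap']
Checking which lines start with 'f':
  Line 1: 'fog' -> MATCH
  Line 2: 'fog' -> MATCH
  Line 3: 'cap' -> no
  Line 4: 'pot' -> no
  Line 5: 'sun' -> no
  Line 6: 'cap' -> no
Matching lines: ['fog', 'fog']
Count: 2

2


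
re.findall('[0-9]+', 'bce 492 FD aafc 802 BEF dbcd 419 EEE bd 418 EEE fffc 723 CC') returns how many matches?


Pattern '[0-9]+' finds one or more digits.
Text: 'bce 492 FD aafc 802 BEF dbcd 419 EEE bd 418 EEE fffc 723 CC'
Scanning for matches:
  Match 1: '492'
  Match 2: '802'
  Match 3: '419'
  Match 4: '418'
  Match 5: '723'
Total matches: 5

5


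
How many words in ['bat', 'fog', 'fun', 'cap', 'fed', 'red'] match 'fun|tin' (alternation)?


Alternation 'fun|tin' matches either 'fun' or 'tin'.
Checking each word:
  'bat' -> no
  'fog' -> no
  'fun' -> MATCH
  'cap' -> no
  'fed' -> no
  'red' -> no
Matches: ['fun']
Count: 1

1


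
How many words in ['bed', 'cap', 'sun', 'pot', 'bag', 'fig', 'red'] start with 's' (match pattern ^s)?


Pattern ^s anchors to start of word. Check which words begin with 's':
  'bed' -> no
  'cap' -> no
  'sun' -> MATCH (starts with 's')
  'pot' -> no
  'bag' -> no
  'fig' -> no
  'red' -> no
Matching words: ['sun']
Count: 1

1


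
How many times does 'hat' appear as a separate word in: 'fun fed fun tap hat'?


Scanning each word for exact match 'hat':
  Word 1: 'fun' -> no
  Word 2: 'fed' -> no
  Word 3: 'fun' -> no
  Word 4: 'tap' -> no
  Word 5: 'hat' -> MATCH
Total matches: 1

1


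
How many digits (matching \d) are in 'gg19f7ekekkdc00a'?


\d matches any digit 0-9.
Scanning 'gg19f7ekekkdc00a':
  pos 2: '1' -> DIGIT
  pos 3: '9' -> DIGIT
  pos 5: '7' -> DIGIT
  pos 13: '0' -> DIGIT
  pos 14: '0' -> DIGIT
Digits found: ['1', '9', '7', '0', '0']
Total: 5

5


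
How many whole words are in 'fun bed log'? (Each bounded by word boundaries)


Word boundaries (\b) mark the start/end of each word.
Text: 'fun bed log'
Splitting by whitespace:
  Word 1: 'fun'
  Word 2: 'bed'
  Word 3: 'log'
Total whole words: 3

3


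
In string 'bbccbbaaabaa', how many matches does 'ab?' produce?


Pattern 'ab?' matches 'a' optionally followed by 'b'.
String: 'bbccbbaaabaa'
Scanning left to right for 'a' then checking next char:
  Match 1: 'a' (a not followed by b)
  Match 2: 'a' (a not followed by b)
  Match 3: 'ab' (a followed by b)
  Match 4: 'a' (a not followed by b)
  Match 5: 'a' (a not followed by b)
Total matches: 5

5


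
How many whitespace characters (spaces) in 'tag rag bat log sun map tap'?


\s matches whitespace characters (spaces, tabs, etc.).
Text: 'tag rag bat log sun map tap'
This text has 7 words separated by spaces.
Number of spaces = number of words - 1 = 7 - 1 = 6

6


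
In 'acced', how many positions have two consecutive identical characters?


Looking for consecutive identical characters in 'acced':
  pos 0-1: 'a' vs 'c' -> different
  pos 1-2: 'c' vs 'c' -> MATCH ('cc')
  pos 2-3: 'c' vs 'e' -> different
  pos 3-4: 'e' vs 'd' -> different
Consecutive identical pairs: ['cc']
Count: 1

1


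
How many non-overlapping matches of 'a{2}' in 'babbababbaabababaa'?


Pattern 'a{2}' matches exactly 2 consecutive a's (greedy, non-overlapping).
String: 'babbababbaabababaa'
Scanning for runs of a's:
  Run at pos 1: 'a' (length 1) -> 0 match(es)
  Run at pos 4: 'a' (length 1) -> 0 match(es)
  Run at pos 6: 'a' (length 1) -> 0 match(es)
  Run at pos 9: 'aa' (length 2) -> 1 match(es)
  Run at pos 12: 'a' (length 1) -> 0 match(es)
  Run at pos 14: 'a' (length 1) -> 0 match(es)
  Run at pos 16: 'aa' (length 2) -> 1 match(es)
Matches found: ['aa', 'aa']
Total: 2

2


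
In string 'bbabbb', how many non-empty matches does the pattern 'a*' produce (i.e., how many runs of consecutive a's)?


Pattern 'a*' matches zero or more a's. We want non-empty runs of consecutive a's.
String: 'bbabbb'
Walking through the string to find runs of a's:
  Run 1: positions 2-2 -> 'a'
Non-empty runs found: ['a']
Count: 1

1


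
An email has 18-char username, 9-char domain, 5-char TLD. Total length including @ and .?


An email address has format: username@domain.tld
Username length: 18
'@' character: 1
Domain length: 9
'.' character: 1
TLD length: 5
Total = 18 + 1 + 9 + 1 + 5 = 34

34


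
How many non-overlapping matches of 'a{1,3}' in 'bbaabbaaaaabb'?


Pattern 'a{1,3}' matches between 1 and 3 consecutive a's (greedy).
String: 'bbaabbaaaaabb'
Finding runs of a's and applying greedy matching:
  Run at pos 2: 'aa' (length 2)
  Run at pos 6: 'aaaaa' (length 5)
Matches: ['aa', 'aaa', 'aa']
Count: 3

3


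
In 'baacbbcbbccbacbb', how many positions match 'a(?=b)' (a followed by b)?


Lookahead 'a(?=b)' matches 'a' only when followed by 'b'.
String: 'baacbbcbbccbacbb'
Checking each position where char is 'a':
  pos 1: 'a' -> no (next='a')
  pos 2: 'a' -> no (next='c')
  pos 12: 'a' -> no (next='c')
Matching positions: []
Count: 0

0


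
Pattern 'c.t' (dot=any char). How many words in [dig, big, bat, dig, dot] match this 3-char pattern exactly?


Pattern 'c.t' means: starts with 'c', any single char, ends with 't'.
Checking each word (must be exactly 3 chars):
  'dig' (len=3): no
  'big' (len=3): no
  'bat' (len=3): no
  'dig' (len=3): no
  'dot' (len=3): no
Matching words: []
Total: 0

0


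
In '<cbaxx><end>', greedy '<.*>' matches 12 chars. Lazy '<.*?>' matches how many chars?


Greedy '<.*>' tries to match as MUCH as possible.
Lazy '<.*?>' tries to match as LITTLE as possible.

String: '<cbaxx><end>'
Greedy '<.*>' starts at first '<' and extends to the LAST '>': '<cbaxx><end>' (12 chars)
Lazy '<.*?>' starts at first '<' and stops at the FIRST '>': '<cbaxx>' (7 chars)

7


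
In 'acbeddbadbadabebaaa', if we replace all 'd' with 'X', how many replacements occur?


re.sub('d', 'X', text) replaces every occurrence of 'd' with 'X'.
Text: 'acbeddbadbadabebaaa'
Scanning for 'd':
  pos 4: 'd' -> replacement #1
  pos 5: 'd' -> replacement #2
  pos 8: 'd' -> replacement #3
  pos 11: 'd' -> replacement #4
Total replacements: 4

4


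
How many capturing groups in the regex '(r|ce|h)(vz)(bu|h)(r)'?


To count capturing groups, count each '(' that starts a group.
Pattern: '(r|ce|h)(vz)(bu|h)(r)'
Walking through the pattern:
  Position 0: '(' -> group #1
  Position 8: '(' -> group #2
  Position 12: '(' -> group #3
  Position 18: '(' -> group #4
Total capturing groups: 4

4


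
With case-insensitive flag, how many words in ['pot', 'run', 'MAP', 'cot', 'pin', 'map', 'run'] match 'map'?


Case-insensitive matching: compare each word's lowercase form to 'map'.
  'pot' -> lower='pot' -> no
  'run' -> lower='run' -> no
  'MAP' -> lower='map' -> MATCH
  'cot' -> lower='cot' -> no
  'pin' -> lower='pin' -> no
  'map' -> lower='map' -> MATCH
  'run' -> lower='run' -> no
Matches: ['MAP', 'map']
Count: 2

2


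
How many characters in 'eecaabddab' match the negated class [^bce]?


Negated class [^bce] matches any char NOT in {b, c, e}
Scanning 'eecaabddab':
  pos 0: 'e' -> no (excluded)
  pos 1: 'e' -> no (excluded)
  pos 2: 'c' -> no (excluded)
  pos 3: 'a' -> MATCH
  pos 4: 'a' -> MATCH
  pos 5: 'b' -> no (excluded)
  pos 6: 'd' -> MATCH
  pos 7: 'd' -> MATCH
  pos 8: 'a' -> MATCH
  pos 9: 'b' -> no (excluded)
Total matches: 5

5


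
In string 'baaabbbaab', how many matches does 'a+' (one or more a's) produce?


Pattern 'a+' matches one or more consecutive a's.
String: 'baaabbbaab'
Scanning for runs of a:
  Match 1: 'aaa' (length 3)
  Match 2: 'aa' (length 2)
Total matches: 2

2


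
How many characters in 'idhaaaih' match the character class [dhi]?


Character class [dhi] matches any of: {d, h, i}
Scanning string 'idhaaaih' character by character:
  pos 0: 'i' -> MATCH
  pos 1: 'd' -> MATCH
  pos 2: 'h' -> MATCH
  pos 3: 'a' -> no
  pos 4: 'a' -> no
  pos 5: 'a' -> no
  pos 6: 'i' -> MATCH
  pos 7: 'h' -> MATCH
Total matches: 5

5


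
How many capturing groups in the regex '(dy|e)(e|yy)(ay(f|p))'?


To count capturing groups, count each '(' that starts a group.
Pattern: '(dy|e)(e|yy)(ay(f|p))'
Walking through the pattern:
  Position 0: '(' -> group #1
  Position 6: '(' -> group #2
  Position 12: '(' -> group #3
  Position 15: '(' -> group #4
Total capturing groups: 4

4


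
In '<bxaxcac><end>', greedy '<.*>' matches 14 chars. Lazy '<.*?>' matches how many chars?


Greedy '<.*>' tries to match as MUCH as possible.
Lazy '<.*?>' tries to match as LITTLE as possible.

String: '<bxaxcac><end>'
Greedy '<.*>' starts at first '<' and extends to the LAST '>': '<bxaxcac><end>' (14 chars)
Lazy '<.*?>' starts at first '<' and stops at the FIRST '>': '<bxaxcac>' (9 chars)

9


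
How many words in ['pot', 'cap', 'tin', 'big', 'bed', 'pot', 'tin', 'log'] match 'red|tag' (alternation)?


Alternation 'red|tag' matches either 'red' or 'tag'.
Checking each word:
  'pot' -> no
  'cap' -> no
  'tin' -> no
  'big' -> no
  'bed' -> no
  'pot' -> no
  'tin' -> no
  'log' -> no
Matches: []
Count: 0

0


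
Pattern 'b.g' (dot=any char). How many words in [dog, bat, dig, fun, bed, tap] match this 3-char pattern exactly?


Pattern 'b.g' means: starts with 'b', any single char, ends with 'g'.
Checking each word (must be exactly 3 chars):
  'dog' (len=3): no
  'bat' (len=3): no
  'dig' (len=3): no
  'fun' (len=3): no
  'bed' (len=3): no
  'tap' (len=3): no
Matching words: []
Total: 0

0


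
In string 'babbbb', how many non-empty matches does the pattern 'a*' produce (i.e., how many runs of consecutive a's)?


Pattern 'a*' matches zero or more a's. We want non-empty runs of consecutive a's.
String: 'babbbb'
Walking through the string to find runs of a's:
  Run 1: positions 1-1 -> 'a'
Non-empty runs found: ['a']
Count: 1

1


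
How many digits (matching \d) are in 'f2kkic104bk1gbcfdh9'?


\d matches any digit 0-9.
Scanning 'f2kkic104bk1gbcfdh9':
  pos 1: '2' -> DIGIT
  pos 6: '1' -> DIGIT
  pos 7: '0' -> DIGIT
  pos 8: '4' -> DIGIT
  pos 11: '1' -> DIGIT
  pos 18: '9' -> DIGIT
Digits found: ['2', '1', '0', '4', '1', '9']
Total: 6

6


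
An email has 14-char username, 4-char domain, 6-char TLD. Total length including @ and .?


An email address has format: username@domain.tld
Username length: 14
'@' character: 1
Domain length: 4
'.' character: 1
TLD length: 6
Total = 14 + 1 + 4 + 1 + 6 = 26

26


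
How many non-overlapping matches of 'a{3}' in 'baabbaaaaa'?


Pattern 'a{3}' matches exactly 3 consecutive a's (greedy, non-overlapping).
String: 'baabbaaaaa'
Scanning for runs of a's:
  Run at pos 1: 'aa' (length 2) -> 0 match(es)
  Run at pos 5: 'aaaaa' (length 5) -> 1 match(es)
Matches found: ['aaa']
Total: 1

1


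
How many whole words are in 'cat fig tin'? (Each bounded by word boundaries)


Word boundaries (\b) mark the start/end of each word.
Text: 'cat fig tin'
Splitting by whitespace:
  Word 1: 'cat'
  Word 2: 'fig'
  Word 3: 'tin'
Total whole words: 3

3


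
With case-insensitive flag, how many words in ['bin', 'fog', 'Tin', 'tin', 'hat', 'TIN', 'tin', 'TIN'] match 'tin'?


Case-insensitive matching: compare each word's lowercase form to 'tin'.
  'bin' -> lower='bin' -> no
  'fog' -> lower='fog' -> no
  'Tin' -> lower='tin' -> MATCH
  'tin' -> lower='tin' -> MATCH
  'hat' -> lower='hat' -> no
  'TIN' -> lower='tin' -> MATCH
  'tin' -> lower='tin' -> MATCH
  'TIN' -> lower='tin' -> MATCH
Matches: ['Tin', 'tin', 'TIN', 'tin', 'TIN']
Count: 5

5


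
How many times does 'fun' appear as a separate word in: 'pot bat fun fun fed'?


Scanning each word for exact match 'fun':
  Word 1: 'pot' -> no
  Word 2: 'bat' -> no
  Word 3: 'fun' -> MATCH
  Word 4: 'fun' -> MATCH
  Word 5: 'fed' -> no
Total matches: 2

2


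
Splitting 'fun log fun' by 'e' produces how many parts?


Splitting by 'e' breaks the string at each occurrence of the separator.
Text: 'fun log fun'
Parts after split:
  Part 1: 'fun log fun'
Total parts: 1

1


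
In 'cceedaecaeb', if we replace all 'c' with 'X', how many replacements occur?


re.sub('c', 'X', text) replaces every occurrence of 'c' with 'X'.
Text: 'cceedaecaeb'
Scanning for 'c':
  pos 0: 'c' -> replacement #1
  pos 1: 'c' -> replacement #2
  pos 7: 'c' -> replacement #3
Total replacements: 3

3


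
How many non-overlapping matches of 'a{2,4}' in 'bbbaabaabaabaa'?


Pattern 'a{2,4}' matches between 2 and 4 consecutive a's (greedy).
String: 'bbbaabaabaabaa'
Finding runs of a's and applying greedy matching:
  Run at pos 3: 'aa' (length 2)
  Run at pos 6: 'aa' (length 2)
  Run at pos 9: 'aa' (length 2)
  Run at pos 12: 'aa' (length 2)
Matches: ['aa', 'aa', 'aa', 'aa']
Count: 4

4


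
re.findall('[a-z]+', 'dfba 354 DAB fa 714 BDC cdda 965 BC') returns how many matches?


Pattern '[a-z]+' finds one or more lowercase letters.
Text: 'dfba 354 DAB fa 714 BDC cdda 965 BC'
Scanning for matches:
  Match 1: 'dfba'
  Match 2: 'fa'
  Match 3: 'cdda'
Total matches: 3

3


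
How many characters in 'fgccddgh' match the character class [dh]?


Character class [dh] matches any of: {d, h}
Scanning string 'fgccddgh' character by character:
  pos 0: 'f' -> no
  pos 1: 'g' -> no
  pos 2: 'c' -> no
  pos 3: 'c' -> no
  pos 4: 'd' -> MATCH
  pos 5: 'd' -> MATCH
  pos 6: 'g' -> no
  pos 7: 'h' -> MATCH
Total matches: 3

3


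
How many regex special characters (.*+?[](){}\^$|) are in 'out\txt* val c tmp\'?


Regex special characters are: . * + ? [ ] ( ) { } \ ^ $ |
Scanning 'out\txt* val c tmp\':
  pos 3: '\' -> SPECIAL
  pos 7: '*' -> SPECIAL
  pos 18: '\' -> SPECIAL
Special chars found: ['\\', '*', '\\']
Total: 3

3


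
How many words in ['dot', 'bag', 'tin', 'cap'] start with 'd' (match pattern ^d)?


Pattern ^d anchors to start of word. Check which words begin with 'd':
  'dot' -> MATCH (starts with 'd')
  'bag' -> no
  'tin' -> no
  'cap' -> no
Matching words: ['dot']
Count: 1

1


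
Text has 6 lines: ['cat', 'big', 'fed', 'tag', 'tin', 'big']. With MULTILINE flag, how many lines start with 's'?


With MULTILINE flag, ^ matches the start of each line.
Lines: ['cat', 'big', 'fed', 'tag', 'tin', 'big']
Checking which lines start with 's':
  Line 1: 'cat' -> no
  Line 2: 'big' -> no
  Line 3: 'fed' -> no
  Line 4: 'tag' -> no
  Line 5: 'tin' -> no
  Line 6: 'big' -> no
Matching lines: []
Count: 0

0


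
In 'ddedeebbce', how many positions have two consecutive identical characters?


Looking for consecutive identical characters in 'ddedeebbce':
  pos 0-1: 'd' vs 'd' -> MATCH ('dd')
  pos 1-2: 'd' vs 'e' -> different
  pos 2-3: 'e' vs 'd' -> different
  pos 3-4: 'd' vs 'e' -> different
  pos 4-5: 'e' vs 'e' -> MATCH ('ee')
  pos 5-6: 'e' vs 'b' -> different
  pos 6-7: 'b' vs 'b' -> MATCH ('bb')
  pos 7-8: 'b' vs 'c' -> different
  pos 8-9: 'c' vs 'e' -> different
Consecutive identical pairs: ['dd', 'ee', 'bb']
Count: 3

3


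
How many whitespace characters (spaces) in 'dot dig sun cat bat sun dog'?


\s matches whitespace characters (spaces, tabs, etc.).
Text: 'dot dig sun cat bat sun dog'
This text has 7 words separated by spaces.
Number of spaces = number of words - 1 = 7 - 1 = 6

6


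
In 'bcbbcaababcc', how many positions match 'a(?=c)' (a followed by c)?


Lookahead 'a(?=c)' matches 'a' only when followed by 'c'.
String: 'bcbbcaababcc'
Checking each position where char is 'a':
  pos 5: 'a' -> no (next='a')
  pos 6: 'a' -> no (next='b')
  pos 8: 'a' -> no (next='b')
Matching positions: []
Count: 0

0


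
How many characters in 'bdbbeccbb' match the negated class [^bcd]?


Negated class [^bcd] matches any char NOT in {b, c, d}
Scanning 'bdbbeccbb':
  pos 0: 'b' -> no (excluded)
  pos 1: 'd' -> no (excluded)
  pos 2: 'b' -> no (excluded)
  pos 3: 'b' -> no (excluded)
  pos 4: 'e' -> MATCH
  pos 5: 'c' -> no (excluded)
  pos 6: 'c' -> no (excluded)
  pos 7: 'b' -> no (excluded)
  pos 8: 'b' -> no (excluded)
Total matches: 1

1


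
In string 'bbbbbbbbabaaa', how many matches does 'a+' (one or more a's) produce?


Pattern 'a+' matches one or more consecutive a's.
String: 'bbbbbbbbabaaa'
Scanning for runs of a:
  Match 1: 'a' (length 1)
  Match 2: 'aaa' (length 3)
Total matches: 2

2


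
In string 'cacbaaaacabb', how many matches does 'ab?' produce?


Pattern 'ab?' matches 'a' optionally followed by 'b'.
String: 'cacbaaaacabb'
Scanning left to right for 'a' then checking next char:
  Match 1: 'a' (a not followed by b)
  Match 2: 'a' (a not followed by b)
  Match 3: 'a' (a not followed by b)
  Match 4: 'a' (a not followed by b)
  Match 5: 'a' (a not followed by b)
  Match 6: 'ab' (a followed by b)
Total matches: 6

6


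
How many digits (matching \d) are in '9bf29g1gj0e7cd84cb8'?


\d matches any digit 0-9.
Scanning '9bf29g1gj0e7cd84cb8':
  pos 0: '9' -> DIGIT
  pos 3: '2' -> DIGIT
  pos 4: '9' -> DIGIT
  pos 6: '1' -> DIGIT
  pos 9: '0' -> DIGIT
  pos 11: '7' -> DIGIT
  pos 14: '8' -> DIGIT
  pos 15: '4' -> DIGIT
  pos 18: '8' -> DIGIT
Digits found: ['9', '2', '9', '1', '0', '7', '8', '4', '8']
Total: 9

9


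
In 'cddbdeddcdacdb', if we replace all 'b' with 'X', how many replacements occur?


re.sub('b', 'X', text) replaces every occurrence of 'b' with 'X'.
Text: 'cddbdeddcdacdb'
Scanning for 'b':
  pos 3: 'b' -> replacement #1
  pos 13: 'b' -> replacement #2
Total replacements: 2

2


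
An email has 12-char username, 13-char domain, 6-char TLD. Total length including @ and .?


An email address has format: username@domain.tld
Username length: 12
'@' character: 1
Domain length: 13
'.' character: 1
TLD length: 6
Total = 12 + 1 + 13 + 1 + 6 = 33

33


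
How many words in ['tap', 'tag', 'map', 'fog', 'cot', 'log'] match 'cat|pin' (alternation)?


Alternation 'cat|pin' matches either 'cat' or 'pin'.
Checking each word:
  'tap' -> no
  'tag' -> no
  'map' -> no
  'fog' -> no
  'cot' -> no
  'log' -> no
Matches: []
Count: 0

0


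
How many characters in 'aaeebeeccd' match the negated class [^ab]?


Negated class [^ab] matches any char NOT in {a, b}
Scanning 'aaeebeeccd':
  pos 0: 'a' -> no (excluded)
  pos 1: 'a' -> no (excluded)
  pos 2: 'e' -> MATCH
  pos 3: 'e' -> MATCH
  pos 4: 'b' -> no (excluded)
  pos 5: 'e' -> MATCH
  pos 6: 'e' -> MATCH
  pos 7: 'c' -> MATCH
  pos 8: 'c' -> MATCH
  pos 9: 'd' -> MATCH
Total matches: 7

7


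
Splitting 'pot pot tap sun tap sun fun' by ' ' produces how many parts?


Splitting by ' ' breaks the string at each occurrence of the separator.
Text: 'pot pot tap sun tap sun fun'
Parts after split:
  Part 1: 'pot'
  Part 2: 'pot'
  Part 3: 'tap'
  Part 4: 'sun'
  Part 5: 'tap'
  Part 6: 'sun'
  Part 7: 'fun'
Total parts: 7

7


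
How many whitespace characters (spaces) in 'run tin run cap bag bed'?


\s matches whitespace characters (spaces, tabs, etc.).
Text: 'run tin run cap bag bed'
This text has 6 words separated by spaces.
Number of spaces = number of words - 1 = 6 - 1 = 5

5


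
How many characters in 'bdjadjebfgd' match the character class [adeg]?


Character class [adeg] matches any of: {a, d, e, g}
Scanning string 'bdjadjebfgd' character by character:
  pos 0: 'b' -> no
  pos 1: 'd' -> MATCH
  pos 2: 'j' -> no
  pos 3: 'a' -> MATCH
  pos 4: 'd' -> MATCH
  pos 5: 'j' -> no
  pos 6: 'e' -> MATCH
  pos 7: 'b' -> no
  pos 8: 'f' -> no
  pos 9: 'g' -> MATCH
  pos 10: 'd' -> MATCH
Total matches: 6

6


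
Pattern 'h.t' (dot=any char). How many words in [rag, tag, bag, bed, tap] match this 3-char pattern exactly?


Pattern 'h.t' means: starts with 'h', any single char, ends with 't'.
Checking each word (must be exactly 3 chars):
  'rag' (len=3): no
  'tag' (len=3): no
  'bag' (len=3): no
  'bed' (len=3): no
  'tap' (len=3): no
Matching words: []
Total: 0

0


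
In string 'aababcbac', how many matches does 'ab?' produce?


Pattern 'ab?' matches 'a' optionally followed by 'b'.
String: 'aababcbac'
Scanning left to right for 'a' then checking next char:
  Match 1: 'a' (a not followed by b)
  Match 2: 'ab' (a followed by b)
  Match 3: 'ab' (a followed by b)
  Match 4: 'a' (a not followed by b)
Total matches: 4

4


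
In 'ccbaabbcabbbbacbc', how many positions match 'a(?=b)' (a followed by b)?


Lookahead 'a(?=b)' matches 'a' only when followed by 'b'.
String: 'ccbaabbcabbbbacbc'
Checking each position where char is 'a':
  pos 3: 'a' -> no (next='a')
  pos 4: 'a' -> MATCH (next='b')
  pos 8: 'a' -> MATCH (next='b')
  pos 13: 'a' -> no (next='c')
Matching positions: [4, 8]
Count: 2

2


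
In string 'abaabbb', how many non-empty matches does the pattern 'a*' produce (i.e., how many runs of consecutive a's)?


Pattern 'a*' matches zero or more a's. We want non-empty runs of consecutive a's.
String: 'abaabbb'
Walking through the string to find runs of a's:
  Run 1: positions 0-0 -> 'a'
  Run 2: positions 2-3 -> 'aa'
Non-empty runs found: ['a', 'aa']
Count: 2

2


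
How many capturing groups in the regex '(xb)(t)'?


To count capturing groups, count each '(' that starts a group.
Pattern: '(xb)(t)'
Walking through the pattern:
  Position 0: '(' -> group #1
  Position 4: '(' -> group #2
Total capturing groups: 2

2


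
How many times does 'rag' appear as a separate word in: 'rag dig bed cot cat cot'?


Scanning each word for exact match 'rag':
  Word 1: 'rag' -> MATCH
  Word 2: 'dig' -> no
  Word 3: 'bed' -> no
  Word 4: 'cot' -> no
  Word 5: 'cat' -> no
  Word 6: 'cot' -> no
Total matches: 1

1


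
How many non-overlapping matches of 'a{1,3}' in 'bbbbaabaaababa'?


Pattern 'a{1,3}' matches between 1 and 3 consecutive a's (greedy).
String: 'bbbbaabaaababa'
Finding runs of a's and applying greedy matching:
  Run at pos 4: 'aa' (length 2)
  Run at pos 7: 'aaa' (length 3)
  Run at pos 11: 'a' (length 1)
  Run at pos 13: 'a' (length 1)
Matches: ['aa', 'aaa', 'a', 'a']
Count: 4

4


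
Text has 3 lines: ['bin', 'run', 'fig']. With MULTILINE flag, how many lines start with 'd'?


With MULTILINE flag, ^ matches the start of each line.
Lines: ['bin', 'run', 'fig']
Checking which lines start with 'd':
  Line 1: 'bin' -> no
  Line 2: 'run' -> no
  Line 3: 'fig' -> no
Matching lines: []
Count: 0

0


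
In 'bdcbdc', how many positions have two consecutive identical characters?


Looking for consecutive identical characters in 'bdcbdc':
  pos 0-1: 'b' vs 'd' -> different
  pos 1-2: 'd' vs 'c' -> different
  pos 2-3: 'c' vs 'b' -> different
  pos 3-4: 'b' vs 'd' -> different
  pos 4-5: 'd' vs 'c' -> different
Consecutive identical pairs: []
Count: 0

0


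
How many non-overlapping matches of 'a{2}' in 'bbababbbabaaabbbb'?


Pattern 'a{2}' matches exactly 2 consecutive a's (greedy, non-overlapping).
String: 'bbababbbabaaabbbb'
Scanning for runs of a's:
  Run at pos 2: 'a' (length 1) -> 0 match(es)
  Run at pos 4: 'a' (length 1) -> 0 match(es)
  Run at pos 8: 'a' (length 1) -> 0 match(es)
  Run at pos 10: 'aaa' (length 3) -> 1 match(es)
Matches found: ['aa']
Total: 1

1


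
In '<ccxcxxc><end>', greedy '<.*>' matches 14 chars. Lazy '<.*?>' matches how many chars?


Greedy '<.*>' tries to match as MUCH as possible.
Lazy '<.*?>' tries to match as LITTLE as possible.

String: '<ccxcxxc><end>'
Greedy '<.*>' starts at first '<' and extends to the LAST '>': '<ccxcxxc><end>' (14 chars)
Lazy '<.*?>' starts at first '<' and stops at the FIRST '>': '<ccxcxxc>' (9 chars)

9


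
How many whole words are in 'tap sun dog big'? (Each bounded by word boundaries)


Word boundaries (\b) mark the start/end of each word.
Text: 'tap sun dog big'
Splitting by whitespace:
  Word 1: 'tap'
  Word 2: 'sun'
  Word 3: 'dog'
  Word 4: 'big'
Total whole words: 4

4


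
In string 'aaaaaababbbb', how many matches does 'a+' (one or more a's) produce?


Pattern 'a+' matches one or more consecutive a's.
String: 'aaaaaababbbb'
Scanning for runs of a:
  Match 1: 'aaaaaa' (length 6)
  Match 2: 'a' (length 1)
Total matches: 2

2


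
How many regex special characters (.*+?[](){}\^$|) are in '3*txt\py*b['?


Regex special characters are: . * + ? [ ] ( ) { } \ ^ $ |
Scanning '3*txt\py*b[':
  pos 1: '*' -> SPECIAL
  pos 5: '\' -> SPECIAL
  pos 8: '*' -> SPECIAL
  pos 10: '[' -> SPECIAL
Special chars found: ['*', '\\', '*', '[']
Total: 4

4


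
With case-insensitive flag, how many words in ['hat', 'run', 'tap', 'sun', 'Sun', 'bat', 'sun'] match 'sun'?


Case-insensitive matching: compare each word's lowercase form to 'sun'.
  'hat' -> lower='hat' -> no
  'run' -> lower='run' -> no
  'tap' -> lower='tap' -> no
  'sun' -> lower='sun' -> MATCH
  'Sun' -> lower='sun' -> MATCH
  'bat' -> lower='bat' -> no
  'sun' -> lower='sun' -> MATCH
Matches: ['sun', 'Sun', 'sun']
Count: 3

3


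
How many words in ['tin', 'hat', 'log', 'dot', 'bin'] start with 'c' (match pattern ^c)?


Pattern ^c anchors to start of word. Check which words begin with 'c':
  'tin' -> no
  'hat' -> no
  'log' -> no
  'dot' -> no
  'bin' -> no
Matching words: []
Count: 0

0


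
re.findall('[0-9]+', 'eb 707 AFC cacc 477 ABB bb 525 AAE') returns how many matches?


Pattern '[0-9]+' finds one or more digits.
Text: 'eb 707 AFC cacc 477 ABB bb 525 AAE'
Scanning for matches:
  Match 1: '707'
  Match 2: '477'
  Match 3: '525'
Total matches: 3

3


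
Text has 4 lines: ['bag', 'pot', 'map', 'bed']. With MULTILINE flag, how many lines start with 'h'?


With MULTILINE flag, ^ matches the start of each line.
Lines: ['bag', 'pot', 'map', 'bed']
Checking which lines start with 'h':
  Line 1: 'bag' -> no
  Line 2: 'pot' -> no
  Line 3: 'map' -> no
  Line 4: 'bed' -> no
Matching lines: []
Count: 0

0


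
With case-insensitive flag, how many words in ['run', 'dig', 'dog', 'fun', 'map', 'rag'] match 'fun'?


Case-insensitive matching: compare each word's lowercase form to 'fun'.
  'run' -> lower='run' -> no
  'dig' -> lower='dig' -> no
  'dog' -> lower='dog' -> no
  'fun' -> lower='fun' -> MATCH
  'map' -> lower='map' -> no
  'rag' -> lower='rag' -> no
Matches: ['fun']
Count: 1

1


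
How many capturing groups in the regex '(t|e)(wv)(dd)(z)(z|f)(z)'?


To count capturing groups, count each '(' that starts a group.
Pattern: '(t|e)(wv)(dd)(z)(z|f)(z)'
Walking through the pattern:
  Position 0: '(' -> group #1
  Position 5: '(' -> group #2
  Position 9: '(' -> group #3
  Position 13: '(' -> group #4
  Position 16: '(' -> group #5
  Position 21: '(' -> group #6
Total capturing groups: 6

6


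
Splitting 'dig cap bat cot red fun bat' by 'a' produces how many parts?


Splitting by 'a' breaks the string at each occurrence of the separator.
Text: 'dig cap bat cot red fun bat'
Parts after split:
  Part 1: 'dig c'
  Part 2: 'p b'
  Part 3: 't cot red fun b'
  Part 4: 't'
Total parts: 4

4


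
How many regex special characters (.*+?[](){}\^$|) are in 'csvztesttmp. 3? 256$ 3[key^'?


Regex special characters are: . * + ? [ ] ( ) { } \ ^ $ |
Scanning 'csvztesttmp. 3? 256$ 3[key^':
  pos 11: '.' -> SPECIAL
  pos 14: '?' -> SPECIAL
  pos 19: '$' -> SPECIAL
  pos 22: '[' -> SPECIAL
  pos 26: '^' -> SPECIAL
Special chars found: ['.', '?', '$', '[', '^']
Total: 5

5


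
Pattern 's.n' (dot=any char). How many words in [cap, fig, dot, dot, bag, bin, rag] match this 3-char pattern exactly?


Pattern 's.n' means: starts with 's', any single char, ends with 'n'.
Checking each word (must be exactly 3 chars):
  'cap' (len=3): no
  'fig' (len=3): no
  'dot' (len=3): no
  'dot' (len=3): no
  'bag' (len=3): no
  'bin' (len=3): no
  'rag' (len=3): no
Matching words: []
Total: 0

0


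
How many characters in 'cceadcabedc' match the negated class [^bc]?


Negated class [^bc] matches any char NOT in {b, c}
Scanning 'cceadcabedc':
  pos 0: 'c' -> no (excluded)
  pos 1: 'c' -> no (excluded)
  pos 2: 'e' -> MATCH
  pos 3: 'a' -> MATCH
  pos 4: 'd' -> MATCH
  pos 5: 'c' -> no (excluded)
  pos 6: 'a' -> MATCH
  pos 7: 'b' -> no (excluded)
  pos 8: 'e' -> MATCH
  pos 9: 'd' -> MATCH
  pos 10: 'c' -> no (excluded)
Total matches: 6

6


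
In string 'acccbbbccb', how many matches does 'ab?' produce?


Pattern 'ab?' matches 'a' optionally followed by 'b'.
String: 'acccbbbccb'
Scanning left to right for 'a' then checking next char:
  Match 1: 'a' (a not followed by b)
Total matches: 1

1


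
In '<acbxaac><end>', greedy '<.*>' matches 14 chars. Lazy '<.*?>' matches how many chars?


Greedy '<.*>' tries to match as MUCH as possible.
Lazy '<.*?>' tries to match as LITTLE as possible.

String: '<acbxaac><end>'
Greedy '<.*>' starts at first '<' and extends to the LAST '>': '<acbxaac><end>' (14 chars)
Lazy '<.*?>' starts at first '<' and stops at the FIRST '>': '<acbxaac>' (9 chars)

9
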